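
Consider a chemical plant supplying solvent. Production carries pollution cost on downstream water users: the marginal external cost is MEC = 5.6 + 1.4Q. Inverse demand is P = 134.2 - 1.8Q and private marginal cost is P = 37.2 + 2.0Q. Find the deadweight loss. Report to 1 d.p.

DWL = 164.3

Market equilibrium (private): 37.2 + 2.0Q = 134.2 - 1.8Q → Q_m = 25.5263.
Social marginal cost = private MC + MEC = 42.8 + 3.4Q.
Set SMC = demand: 42.8 + 3.4Q = 134.2 - 1.8Q → Q* = 17.5769.
Height of the DWL triangle at Q_m is SMC(Q_m) − demand(Q_m) = MEC(Q_m) = 41.3368.
DWL = ½ × 7.9494 × 41.3368 = 164.3014.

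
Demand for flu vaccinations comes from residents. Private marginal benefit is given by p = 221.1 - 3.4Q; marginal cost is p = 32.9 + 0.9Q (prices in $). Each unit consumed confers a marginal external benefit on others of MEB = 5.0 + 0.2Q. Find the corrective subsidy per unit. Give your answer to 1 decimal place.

subsidy = $14.4 per unit

Social marginal benefit = demand + MEB = 226.1 - 3.2Q.
Set SMB = MC: 226.1 - 3.2Q = 32.9 + 0.9Q → Q* = 47.1220.
The Pigouvian subsidy equals MEB at Q*: 5.0 + 0.2×47.1220 = 14.4244.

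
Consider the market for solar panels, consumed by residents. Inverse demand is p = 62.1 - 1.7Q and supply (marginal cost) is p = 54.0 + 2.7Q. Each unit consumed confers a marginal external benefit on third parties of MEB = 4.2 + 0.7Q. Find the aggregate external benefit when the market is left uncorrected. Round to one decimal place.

8.9

Market equilibrium (private): 54.0 + 2.7Q = 62.1 - 1.7Q → Q_m = 1.8409.
Total external benefit = ∫₀^{Q_m} (4.2 + 0.7Q) dQ = 4.2×1.8409 + ½×0.7×1.8409² = 8.9179.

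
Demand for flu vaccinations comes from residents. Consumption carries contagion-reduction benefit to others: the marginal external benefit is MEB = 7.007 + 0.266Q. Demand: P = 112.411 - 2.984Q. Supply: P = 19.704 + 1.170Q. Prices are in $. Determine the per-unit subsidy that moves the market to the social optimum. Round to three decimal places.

Social marginal benefit = demand + MEB = 119.418 - 2.718Q.
Set SMB = MC: 119.418 - 2.718Q = 19.704 + 1.170Q → Q* = 25.6466.
The Pigouvian subsidy equals MEB at Q*: 7.007 + 0.266×25.6466 = 13.8290.

subsidy = $13.829 per unit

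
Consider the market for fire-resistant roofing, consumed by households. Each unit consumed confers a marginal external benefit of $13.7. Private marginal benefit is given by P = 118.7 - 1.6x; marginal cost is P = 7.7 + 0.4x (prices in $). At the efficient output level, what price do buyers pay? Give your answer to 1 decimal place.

Social marginal benefit = demand + MEB = 132.4 - 1.6x.
Set SMB = MC: 132.4 - 1.6x = 7.7 + 0.4x → x* = 62.3500.
Consumer price on the demand curve at x*: 118.7 − 1.6×62.3500 = 18.9400.

P = $18.9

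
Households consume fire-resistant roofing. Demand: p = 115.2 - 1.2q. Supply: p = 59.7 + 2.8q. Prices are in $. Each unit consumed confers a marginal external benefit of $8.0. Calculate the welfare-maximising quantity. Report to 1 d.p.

Social marginal benefit = demand + MEB = 123.2 - 1.2q.
Set SMB = MC: 123.2 - 1.2q = 59.7 + 2.8q → q* = 15.8750.

q* = 15.9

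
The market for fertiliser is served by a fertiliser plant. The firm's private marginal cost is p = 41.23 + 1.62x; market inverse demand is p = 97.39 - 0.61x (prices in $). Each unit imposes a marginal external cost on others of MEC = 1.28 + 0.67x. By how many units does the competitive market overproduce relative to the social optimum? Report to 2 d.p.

Market equilibrium (private): 41.23 + 1.62x = 97.39 - 0.61x → x_m = 25.1839.
Social marginal cost = private MC + MEC = 42.51 + 2.29x.
Set SMC = demand: 42.51 + 2.29x = 97.39 - 0.61x → x* = 18.9241.
Gap = |25.1839 − 18.9241| = 6.2598.

6.26 units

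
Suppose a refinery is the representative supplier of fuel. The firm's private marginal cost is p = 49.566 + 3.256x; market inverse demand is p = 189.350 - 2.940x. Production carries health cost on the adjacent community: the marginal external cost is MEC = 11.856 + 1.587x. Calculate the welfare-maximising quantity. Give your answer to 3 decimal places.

Social marginal cost = private MC + MEC = 61.422 + 4.843x.
Set SMC = demand: 61.422 + 4.843x = 189.350 - 2.940x → x* = 16.4368.

x* = 16.437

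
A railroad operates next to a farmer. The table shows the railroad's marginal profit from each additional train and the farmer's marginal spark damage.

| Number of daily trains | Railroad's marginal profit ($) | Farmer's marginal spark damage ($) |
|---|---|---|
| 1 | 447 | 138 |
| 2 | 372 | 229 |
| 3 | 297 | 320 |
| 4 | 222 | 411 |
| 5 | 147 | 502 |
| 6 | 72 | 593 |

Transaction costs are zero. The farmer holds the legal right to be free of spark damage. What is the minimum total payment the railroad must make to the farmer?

$367

Efficient level: marginal profit ≥ marginal spark damage through level 2, so k* = 2.
With the farmer holding the right, the railroad must at least compensate total damage at k*: 138 + 229 = 367.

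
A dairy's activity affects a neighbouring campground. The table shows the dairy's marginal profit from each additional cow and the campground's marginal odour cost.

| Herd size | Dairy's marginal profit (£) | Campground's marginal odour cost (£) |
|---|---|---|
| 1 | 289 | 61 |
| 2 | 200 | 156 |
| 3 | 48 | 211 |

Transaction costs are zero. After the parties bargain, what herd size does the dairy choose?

Bargaining reaches the level where marginal profit last exceeds marginal odour cost.
That holds through level 2 (200 ≥ 156) but not at 3 (48 < 211).

2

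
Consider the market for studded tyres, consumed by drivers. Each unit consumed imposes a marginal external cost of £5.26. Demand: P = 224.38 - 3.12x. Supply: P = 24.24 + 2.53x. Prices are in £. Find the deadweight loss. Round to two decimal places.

DWL = £2.45

Market equilibrium (private): 24.24 + 2.53x = 224.38 - 3.12x → x_m = 35.4230.
Social marginal benefit = demand − MEC = 219.12 - 3.12x.
Set SMB = MC: 219.12 - 3.12x = 24.24 + 2.53x → x* = 34.4920.
The welfare-loss triangle has base |x_m − x*| and height MEC(x_m) (the vertical gap between SMB and MC is zero at x* and MEC at x_m).
DWL = ½ × 0.9310 × 5.2600 = 2.4485.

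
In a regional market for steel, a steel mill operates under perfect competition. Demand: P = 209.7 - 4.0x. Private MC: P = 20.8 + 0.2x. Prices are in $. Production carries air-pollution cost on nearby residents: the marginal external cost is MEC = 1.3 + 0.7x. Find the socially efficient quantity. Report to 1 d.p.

x* = 38.3

Social marginal cost = private MC + MEC = 22.1 + 0.9x.
Set SMC = demand: 22.1 + 0.9x = 209.7 - 4.0x → x* = 38.2857.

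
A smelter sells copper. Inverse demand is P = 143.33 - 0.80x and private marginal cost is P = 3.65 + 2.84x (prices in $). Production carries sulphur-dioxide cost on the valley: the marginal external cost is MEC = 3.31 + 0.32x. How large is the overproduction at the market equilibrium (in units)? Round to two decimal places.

Market equilibrium (private): 3.65 + 2.84x = 143.33 - 0.80x → x_m = 38.3736.
Social marginal cost = private MC + MEC = 6.96 + 3.16x.
Set SMC = demand: 6.96 + 3.16x = 143.33 - 0.80x → x* = 34.4369.
Gap = |38.3736 − 34.4369| = 3.9367.

3.94 units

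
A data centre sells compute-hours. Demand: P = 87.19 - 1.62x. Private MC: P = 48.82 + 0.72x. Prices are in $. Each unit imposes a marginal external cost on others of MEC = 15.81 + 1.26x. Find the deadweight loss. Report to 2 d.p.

Market equilibrium (private): 48.82 + 0.72x = 87.19 - 1.62x → x_m = 16.3974.
Social marginal cost = private MC + MEC = 64.63 + 1.98x.
Set SMC = demand: 64.63 + 1.98x = 87.19 - 1.62x → x* = 6.2667.
The welfare-loss triangle has base |x_m − x*| and height MEC(x_m) (the vertical gap between SMC and demand is zero at x* and MEC at x_m).
DWL = ½ × 10.1307 × 36.4708 = 184.7374.

DWL = $184.74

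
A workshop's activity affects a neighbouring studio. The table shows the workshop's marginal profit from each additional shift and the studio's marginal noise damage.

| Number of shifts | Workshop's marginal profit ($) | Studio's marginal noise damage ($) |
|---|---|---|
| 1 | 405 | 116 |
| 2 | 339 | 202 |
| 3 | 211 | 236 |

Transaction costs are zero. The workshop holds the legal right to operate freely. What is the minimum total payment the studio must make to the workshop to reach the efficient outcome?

Left alone the workshop would choose level 3 (marginal profit stays positive).
Efficient level: k* = 2 (marginal profit ≥ marginal noise damage through 2).
The studio must at least cover the workshop's forgone profit from cutting 3→2: 211 = 211.

$211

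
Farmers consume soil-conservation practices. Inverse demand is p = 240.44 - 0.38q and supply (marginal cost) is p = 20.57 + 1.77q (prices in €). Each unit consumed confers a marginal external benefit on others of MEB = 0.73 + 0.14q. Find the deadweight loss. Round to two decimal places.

Market equilibrium (private): 20.57 + 1.77q = 240.44 - 0.38q → q_m = 102.2651.
Social marginal benefit = demand + MEB = 241.17 - 0.24q.
Set SMB = MC: 241.17 - 0.24q = 20.57 + 1.77q → q* = 109.7512.
Height of the DWL triangle at q_m is SMB(q_m) − MC(q_m) = MEB(q_m) = 15.0471.
DWL = ½ × 7.4861 × 15.0471 = 56.3220.

DWL = €56.32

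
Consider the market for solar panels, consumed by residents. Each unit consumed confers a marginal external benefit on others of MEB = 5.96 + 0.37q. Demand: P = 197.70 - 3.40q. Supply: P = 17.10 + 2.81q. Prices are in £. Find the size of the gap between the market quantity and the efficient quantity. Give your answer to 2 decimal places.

2.86 units

Market equilibrium (private): 17.10 + 2.81q = 197.70 - 3.40q → q_m = 29.0821.
Social marginal benefit = demand + MEB = 203.66 - 3.03q.
Set SMB = MC: 203.66 - 3.03q = 17.10 + 2.81q → q* = 31.9452.
Gap = |29.0821 − 31.9452| = 2.8631.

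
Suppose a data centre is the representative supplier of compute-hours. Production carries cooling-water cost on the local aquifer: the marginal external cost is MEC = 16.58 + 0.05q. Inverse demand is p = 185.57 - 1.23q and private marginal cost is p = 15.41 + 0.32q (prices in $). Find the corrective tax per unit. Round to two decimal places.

Social marginal cost = private MC + MEC = 31.99 + 0.37q.
Set SMC = demand: 31.99 + 0.37q = 185.57 - 1.23q → q* = 95.9875.
The Pigouvian tax equals MEC at q*: 16.58 + 0.05×95.9875 = 21.3794.

tax = $21.38 per unit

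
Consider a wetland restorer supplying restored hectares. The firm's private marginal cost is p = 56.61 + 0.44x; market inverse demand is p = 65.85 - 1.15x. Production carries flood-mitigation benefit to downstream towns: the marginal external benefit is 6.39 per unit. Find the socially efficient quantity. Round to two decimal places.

x* = 9.83

Social marginal cost = private MC − MEB = 50.22 + 0.44x.
Set SMC = demand: 50.22 + 0.44x = 65.85 - 1.15x → x* = 9.8302.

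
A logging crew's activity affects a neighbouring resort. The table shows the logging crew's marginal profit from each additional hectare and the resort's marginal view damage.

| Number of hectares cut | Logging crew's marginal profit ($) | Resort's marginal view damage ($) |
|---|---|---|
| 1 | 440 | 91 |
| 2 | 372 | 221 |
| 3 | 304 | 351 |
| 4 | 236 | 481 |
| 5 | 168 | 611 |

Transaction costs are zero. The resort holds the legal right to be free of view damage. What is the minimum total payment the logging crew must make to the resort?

Efficient level: marginal profit ≥ marginal view damage through level 2, so k* = 2.
With the resort holding the right, the logging crew must at least compensate total damage at k*: 91 + 221 = 312.

$312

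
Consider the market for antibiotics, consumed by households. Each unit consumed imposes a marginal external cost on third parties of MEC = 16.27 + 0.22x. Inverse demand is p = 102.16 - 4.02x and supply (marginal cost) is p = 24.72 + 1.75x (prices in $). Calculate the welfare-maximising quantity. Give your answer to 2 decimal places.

Social marginal benefit = demand − MEC = 85.89 - 4.24x.
Set SMB = MC: 85.89 - 4.24x = 24.72 + 1.75x → x* = 10.2120.

x* = 10.21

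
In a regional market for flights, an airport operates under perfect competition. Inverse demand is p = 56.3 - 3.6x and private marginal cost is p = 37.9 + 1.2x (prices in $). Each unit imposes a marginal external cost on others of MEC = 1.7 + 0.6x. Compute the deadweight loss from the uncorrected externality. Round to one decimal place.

Market equilibrium (private): 37.9 + 1.2x = 56.3 - 3.6x → x_m = 3.8333.
Social marginal cost = private MC + MEC = 39.6 + 1.8x.
Set SMC = demand: 39.6 + 1.8x = 56.3 - 3.6x → x* = 3.0926.
The loss is the area between SMC and demand from x* to x_m; with linear curves that's a triangle of height MEC(x_m).
DWL = ½ × 0.7407 × 4.0000 = 1.4814.

DWL = $1.5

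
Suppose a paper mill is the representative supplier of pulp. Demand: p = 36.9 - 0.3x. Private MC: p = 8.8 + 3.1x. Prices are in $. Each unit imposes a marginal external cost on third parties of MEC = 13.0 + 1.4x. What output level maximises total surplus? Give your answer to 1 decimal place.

Social marginal cost = private MC + MEC = 21.8 + 4.5x.
Set SMC = demand: 21.8 + 4.5x = 36.9 - 0.3x → x* = 3.1458.

x* = 3.1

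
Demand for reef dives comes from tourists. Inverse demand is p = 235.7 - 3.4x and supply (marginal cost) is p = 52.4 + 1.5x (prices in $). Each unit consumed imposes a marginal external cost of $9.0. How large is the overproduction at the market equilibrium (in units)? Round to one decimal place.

1.8 units

Market equilibrium (private): 52.4 + 1.5x = 235.7 - 3.4x → x_m = 37.4082.
Social marginal benefit = demand − MEC = 226.7 - 3.4x.
Set SMB = MC: 226.7 - 3.4x = 52.4 + 1.5x → x* = 35.5714.
Gap = |37.4082 − 35.5714| = 1.8368.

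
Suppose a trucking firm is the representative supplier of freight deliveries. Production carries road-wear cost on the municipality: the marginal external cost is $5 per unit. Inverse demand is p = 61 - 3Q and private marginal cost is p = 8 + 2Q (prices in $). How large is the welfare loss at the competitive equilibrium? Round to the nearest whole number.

Market equilibrium (private): 8 + 2Q = 61 - 3Q → Q_m = 10.6000.
Social marginal cost = private MC + MEC = 13 + 2Q.
Set SMC = demand: 13 + 2Q = 61 - 3Q → Q* = 9.6000.
Height of the DWL triangle at Q_m is SMC(Q_m) − demand(Q_m) = MEC(Q_m) = 5.0000.
DWL = ½ × 1.0000 × 5.0000 = 2.5000.

DWL = $3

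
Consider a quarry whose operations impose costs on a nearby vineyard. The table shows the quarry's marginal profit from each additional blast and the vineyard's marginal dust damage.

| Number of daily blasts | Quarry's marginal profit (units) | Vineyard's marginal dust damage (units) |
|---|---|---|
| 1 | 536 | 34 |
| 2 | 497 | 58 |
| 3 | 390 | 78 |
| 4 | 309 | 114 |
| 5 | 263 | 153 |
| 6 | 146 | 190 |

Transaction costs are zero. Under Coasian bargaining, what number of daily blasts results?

5

Bargaining reaches the level where marginal profit last exceeds marginal dust damage.
That holds through level 5 (263 ≥ 153) but not at 6 (146 < 190).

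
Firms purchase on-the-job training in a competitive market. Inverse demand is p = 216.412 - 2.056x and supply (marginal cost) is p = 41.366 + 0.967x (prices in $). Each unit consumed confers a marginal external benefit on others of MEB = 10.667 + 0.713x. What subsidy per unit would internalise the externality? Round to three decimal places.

Social marginal benefit = demand + MEB = 227.079 - 1.343x.
Set SMB = MC: 227.079 - 1.343x = 41.366 + 0.967x → x* = 80.3952.
The Pigouvian subsidy equals MEB at x*: 10.667 + 0.713×80.3952 = 67.9888.

subsidy = $67.989 per unit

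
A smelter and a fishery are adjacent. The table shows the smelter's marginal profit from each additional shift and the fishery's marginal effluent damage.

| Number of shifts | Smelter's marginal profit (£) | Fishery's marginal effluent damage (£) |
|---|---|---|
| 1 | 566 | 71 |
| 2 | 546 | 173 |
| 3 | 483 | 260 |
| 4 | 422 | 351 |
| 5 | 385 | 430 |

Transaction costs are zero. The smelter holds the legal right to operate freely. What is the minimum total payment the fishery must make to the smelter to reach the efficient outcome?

£385

Left alone the smelter would choose level 5 (marginal profit stays positive).
Efficient level: k* = 4 (marginal profit ≥ marginal effluent damage through 4).
The fishery must at least cover the smelter's forgone profit from cutting 5→4: 385 = 385.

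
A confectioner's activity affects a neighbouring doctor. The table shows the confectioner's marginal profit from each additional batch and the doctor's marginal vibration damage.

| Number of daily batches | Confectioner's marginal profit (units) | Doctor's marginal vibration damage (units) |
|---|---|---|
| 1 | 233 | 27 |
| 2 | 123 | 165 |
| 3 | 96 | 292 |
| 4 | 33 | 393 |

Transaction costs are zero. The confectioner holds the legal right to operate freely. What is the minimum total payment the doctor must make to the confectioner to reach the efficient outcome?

Left alone the confectioner would choose level 4 (marginal profit stays positive).
Efficient level: k* = 1 (marginal profit ≥ marginal vibration damage through 1).
The doctor must at least cover the confectioner's forgone profit from cutting 4→1: 123 + 96 + 33 = 252.

252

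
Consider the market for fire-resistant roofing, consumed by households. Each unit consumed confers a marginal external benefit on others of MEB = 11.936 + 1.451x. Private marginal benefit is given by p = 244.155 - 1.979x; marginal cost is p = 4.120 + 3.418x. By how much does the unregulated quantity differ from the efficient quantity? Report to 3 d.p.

19.379 units

Market equilibrium (private): 4.120 + 3.418x = 244.155 - 1.979x → x_m = 44.4756.
Social marginal benefit = demand + MEB = 256.091 - 0.528x.
Set SMB = MC: 256.091 - 0.528x = 4.120 + 3.418x → x* = 63.8548.
Gap = |44.4756 − 63.8548| = 19.3792.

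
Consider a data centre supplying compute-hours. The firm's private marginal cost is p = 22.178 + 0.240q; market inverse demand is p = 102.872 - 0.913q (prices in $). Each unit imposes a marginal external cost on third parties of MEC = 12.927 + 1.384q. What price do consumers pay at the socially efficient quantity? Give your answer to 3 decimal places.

Social marginal cost = private MC + MEC = 35.105 + 1.624q.
Set SMC = demand: 35.105 + 1.624q = 102.872 - 0.913q → q* = 26.7115.
Consumer price on the demand curve at q*: 102.872 − 0.913×26.7115 = 78.4844.

P = $78.484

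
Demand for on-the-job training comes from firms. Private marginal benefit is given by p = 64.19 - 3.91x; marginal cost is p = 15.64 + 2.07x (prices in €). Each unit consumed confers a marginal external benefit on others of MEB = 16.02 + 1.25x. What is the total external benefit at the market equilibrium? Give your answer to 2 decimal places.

€171.26

Market equilibrium (private): 15.64 + 2.07x = 64.19 - 3.91x → x_m = 8.1187.
Total external benefit = ∫₀^{x_m} (16.02 + 1.25x) dx = 16.02×8.1187 + ½×1.25×8.1187² = 171.2574.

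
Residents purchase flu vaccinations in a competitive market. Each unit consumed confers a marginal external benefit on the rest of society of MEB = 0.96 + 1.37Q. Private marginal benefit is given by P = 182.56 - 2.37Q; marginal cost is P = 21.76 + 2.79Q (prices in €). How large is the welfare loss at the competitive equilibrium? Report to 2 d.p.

Market equilibrium (private): 21.76 + 2.79Q = 182.56 - 2.37Q → Q_m = 31.1628.
Social marginal benefit = demand + MEB = 183.52 - Q.
Set SMB = MC: 183.52 - Q = 21.76 + 2.79Q → Q* = 42.6807.
The welfare-loss triangle has base |Q_m − Q*| and height MEB(Q_m) (the vertical gap between SMB and MC is zero at Q* and MEB at Q_m).
DWL = ½ × 11.5179 × 43.6530 = 251.3954.

DWL = €251.40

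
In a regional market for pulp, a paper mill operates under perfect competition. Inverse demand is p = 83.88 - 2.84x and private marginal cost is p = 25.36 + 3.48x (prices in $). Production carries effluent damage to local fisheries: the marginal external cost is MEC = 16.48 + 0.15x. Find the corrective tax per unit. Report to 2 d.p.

tax = $17.45 per unit

Social marginal cost = private MC + MEC = 41.84 + 3.63x.
Set SMC = demand: 41.84 + 3.63x = 83.88 - 2.84x → x* = 6.4977.
The Pigouvian tax equals MEC at x*: 16.48 + 0.15×6.4977 = 17.4547.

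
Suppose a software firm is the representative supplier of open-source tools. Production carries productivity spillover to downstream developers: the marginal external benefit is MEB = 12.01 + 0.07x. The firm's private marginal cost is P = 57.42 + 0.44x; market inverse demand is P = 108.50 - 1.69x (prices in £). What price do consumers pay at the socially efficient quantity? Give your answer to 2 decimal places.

Social marginal cost = private MC − MEB = 45.41 + 0.37x.
Set SMC = demand: 45.41 + 0.37x = 108.50 - 1.69x → x* = 30.6262.
Consumer price on the demand curve at x*: 108.50 − 1.69×30.6262 = 56.7417.

P = £56.74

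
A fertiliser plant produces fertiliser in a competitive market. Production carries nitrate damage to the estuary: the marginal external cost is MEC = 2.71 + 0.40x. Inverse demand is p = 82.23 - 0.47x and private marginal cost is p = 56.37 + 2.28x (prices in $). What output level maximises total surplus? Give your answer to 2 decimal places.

Social marginal cost = private MC + MEC = 59.08 + 2.68x.
Set SMC = demand: 59.08 + 2.68x = 82.23 - 0.47x → x* = 7.3492.

x* = 7.35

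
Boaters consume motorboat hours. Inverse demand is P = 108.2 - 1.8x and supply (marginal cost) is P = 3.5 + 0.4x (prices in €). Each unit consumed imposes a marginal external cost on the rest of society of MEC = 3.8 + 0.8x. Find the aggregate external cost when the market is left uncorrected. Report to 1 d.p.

Market equilibrium (private): 3.5 + 0.4x = 108.2 - 1.8x → x_m = 47.5909.
Total external cost = ∫₀^{x_m} (3.8 + 0.8x) dx = 3.8×47.5909 + ½×0.8×47.5909² = 1086.8029.

€1086.8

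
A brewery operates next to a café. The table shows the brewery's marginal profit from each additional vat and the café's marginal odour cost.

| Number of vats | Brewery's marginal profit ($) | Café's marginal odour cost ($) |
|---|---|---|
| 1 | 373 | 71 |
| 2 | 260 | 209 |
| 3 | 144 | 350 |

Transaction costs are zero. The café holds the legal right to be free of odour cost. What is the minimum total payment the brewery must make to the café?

Efficient level: marginal profit ≥ marginal odour cost through level 2, so k* = 2.
With the café holding the right, the brewery must at least compensate total damage at k*: 71 + 209 = 280.

$280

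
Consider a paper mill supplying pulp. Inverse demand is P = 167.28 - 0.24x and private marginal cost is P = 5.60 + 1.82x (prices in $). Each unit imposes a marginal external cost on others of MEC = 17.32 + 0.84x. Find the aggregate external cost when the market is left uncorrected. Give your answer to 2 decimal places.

Market equilibrium (private): 5.60 + 1.82x = 167.28 - 0.24x → x_m = 78.4854.
Total external cost = ∫₀^{x_m} (17.32 + 0.84x) dx = 17.32×78.4854 + ½×0.84×78.4854² = 3946.5495.

$3946.55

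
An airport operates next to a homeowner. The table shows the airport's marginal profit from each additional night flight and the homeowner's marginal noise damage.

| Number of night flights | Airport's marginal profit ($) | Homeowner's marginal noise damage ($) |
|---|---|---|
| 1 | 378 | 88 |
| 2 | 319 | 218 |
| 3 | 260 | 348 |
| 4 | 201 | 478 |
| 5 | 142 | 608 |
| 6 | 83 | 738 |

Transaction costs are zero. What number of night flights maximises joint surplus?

2

Bargaining reaches the level where marginal profit last exceeds marginal noise damage.
That holds through level 2 (319 ≥ 218) but not at 3 (260 < 348).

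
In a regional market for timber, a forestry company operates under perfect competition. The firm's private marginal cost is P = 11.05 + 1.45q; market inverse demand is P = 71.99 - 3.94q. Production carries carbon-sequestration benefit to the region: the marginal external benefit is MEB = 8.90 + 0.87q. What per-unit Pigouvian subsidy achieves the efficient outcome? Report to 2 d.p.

subsidy = 22.34 per unit

Social marginal cost = private MC − MEB = 2.15 + 0.58q.
Set SMC = demand: 2.15 + 0.58q = 71.99 - 3.94q → q* = 15.4513.
The Pigouvian subsidy equals MEB at q*: 8.90 + 0.87×15.4513 = 22.3426.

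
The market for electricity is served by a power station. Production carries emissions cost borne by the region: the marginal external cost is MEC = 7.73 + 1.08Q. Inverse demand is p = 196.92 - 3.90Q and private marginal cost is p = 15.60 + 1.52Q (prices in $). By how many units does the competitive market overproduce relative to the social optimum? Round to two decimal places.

Market equilibrium (private): 15.60 + 1.52Q = 196.92 - 3.90Q → Q_m = 33.4539.
Social marginal cost = private MC + MEC = 23.33 + 2.60Q.
Set SMC = demand: 23.33 + 2.60Q = 196.92 - 3.90Q → Q* = 26.7062.
Gap = |33.4539 − 26.7062| = 6.7477.

6.75 units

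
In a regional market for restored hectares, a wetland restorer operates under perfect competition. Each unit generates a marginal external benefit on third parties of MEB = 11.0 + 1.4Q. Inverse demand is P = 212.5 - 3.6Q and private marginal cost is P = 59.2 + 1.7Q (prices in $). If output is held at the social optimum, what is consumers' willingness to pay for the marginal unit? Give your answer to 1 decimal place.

P = $60.8

Social marginal cost = private MC − MEB = 48.2 + 0.3Q.
Set SMC = demand: 48.2 + 0.3Q = 212.5 - 3.6Q → Q* = 42.1282.
Consumer price on the demand curve at Q*: 212.5 − 3.6×42.1282 = 60.8385.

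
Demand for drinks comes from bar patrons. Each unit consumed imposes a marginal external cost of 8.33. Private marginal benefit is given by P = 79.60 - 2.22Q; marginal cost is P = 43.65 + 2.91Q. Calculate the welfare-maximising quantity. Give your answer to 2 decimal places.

Q* = 5.38

Social marginal benefit = demand − MEC = 71.27 - 2.22Q.
Set SMB = MC: 71.27 - 2.22Q = 43.65 + 2.91Q → Q* = 5.3840.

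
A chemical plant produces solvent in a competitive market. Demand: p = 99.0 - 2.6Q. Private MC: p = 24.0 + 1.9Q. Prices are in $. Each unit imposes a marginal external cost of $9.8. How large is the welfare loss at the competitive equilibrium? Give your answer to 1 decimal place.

DWL = $10.7

Market equilibrium (private): 24.0 + 1.9Q = 99.0 - 2.6Q → Q_m = 16.6667.
Social marginal cost = private MC + MEC = 33.8 + 1.9Q.
Set SMC = demand: 33.8 + 1.9Q = 99.0 - 2.6Q → Q* = 14.4889.
The loss is the area between SMC and demand from Q* to Q_m; with linear curves that's a triangle of height MEC(Q_m).
DWL = ½ × 2.1778 × 9.8000 = 10.6712.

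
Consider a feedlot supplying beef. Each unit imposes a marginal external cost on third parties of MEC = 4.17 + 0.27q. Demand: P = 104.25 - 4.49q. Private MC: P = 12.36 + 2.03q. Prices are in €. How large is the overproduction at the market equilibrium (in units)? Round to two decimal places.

Market equilibrium (private): 12.36 + 2.03q = 104.25 - 4.49q → q_m = 14.0936.
Social marginal cost = private MC + MEC = 16.53 + 2.30q.
Set SMC = demand: 16.53 + 2.30q = 104.25 - 4.49q → q* = 12.9190.
Gap = |14.0936 − 12.9190| = 1.1746.

1.17 units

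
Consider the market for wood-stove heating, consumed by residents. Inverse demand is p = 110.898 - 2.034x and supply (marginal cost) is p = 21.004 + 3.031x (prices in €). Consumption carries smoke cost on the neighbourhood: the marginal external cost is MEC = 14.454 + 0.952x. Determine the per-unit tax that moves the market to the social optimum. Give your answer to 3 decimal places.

tax = €26.390 per unit

Social marginal benefit = demand − MEC = 96.444 - 2.986x.
Set SMB = MC: 96.444 - 2.986x = 21.004 + 3.031x → x* = 12.5378.
The Pigouvian tax equals MEC at x*: 14.454 + 0.952×12.5378 = 26.3900.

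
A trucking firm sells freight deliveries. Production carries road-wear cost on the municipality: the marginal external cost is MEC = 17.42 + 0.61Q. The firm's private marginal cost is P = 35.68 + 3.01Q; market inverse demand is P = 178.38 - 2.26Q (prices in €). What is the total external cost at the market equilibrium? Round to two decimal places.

€695.32

Market equilibrium (private): 35.68 + 3.01Q = 178.38 - 2.26Q → Q_m = 27.0778.
Total external cost = ∫₀^{Q_m} (17.42 + 0.61Q) dQ = 17.42×27.0778 + ½×0.61×27.0778² = 695.3235.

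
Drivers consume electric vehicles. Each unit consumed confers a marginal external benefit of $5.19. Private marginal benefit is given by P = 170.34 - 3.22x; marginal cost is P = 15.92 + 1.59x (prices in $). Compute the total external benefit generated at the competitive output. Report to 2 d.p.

$166.62

Market equilibrium (private): 15.92 + 1.59x = 170.34 - 3.22x → x_m = 32.1040.
Total external benefit = MEB × x_m = 5.19 × 32.1040 = 166.6198.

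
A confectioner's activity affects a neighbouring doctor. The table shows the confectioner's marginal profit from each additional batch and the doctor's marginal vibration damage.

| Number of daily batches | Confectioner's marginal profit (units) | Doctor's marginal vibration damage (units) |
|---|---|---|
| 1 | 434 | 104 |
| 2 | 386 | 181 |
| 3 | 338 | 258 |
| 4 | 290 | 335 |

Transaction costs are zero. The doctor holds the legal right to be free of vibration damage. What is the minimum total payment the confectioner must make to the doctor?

Efficient level: marginal profit ≥ marginal vibration damage through level 3, so k* = 3.
With the doctor holding the right, the confectioner must at least compensate total damage at k*: 104 + 181 + 258 = 543.

543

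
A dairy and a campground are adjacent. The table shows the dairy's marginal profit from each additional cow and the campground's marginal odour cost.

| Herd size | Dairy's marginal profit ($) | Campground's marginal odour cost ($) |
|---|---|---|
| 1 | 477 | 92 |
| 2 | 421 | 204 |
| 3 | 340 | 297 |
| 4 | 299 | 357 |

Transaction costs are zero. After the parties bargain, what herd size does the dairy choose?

3

Bargaining reaches the level where marginal profit last exceeds marginal odour cost.
That holds through level 3 (340 ≥ 297) but not at 4 (299 < 357).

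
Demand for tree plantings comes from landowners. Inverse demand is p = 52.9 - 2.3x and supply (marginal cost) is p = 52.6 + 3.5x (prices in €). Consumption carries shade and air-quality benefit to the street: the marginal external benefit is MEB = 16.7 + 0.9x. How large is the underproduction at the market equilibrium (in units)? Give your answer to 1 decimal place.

3.4 units

Market equilibrium (private): 52.6 + 3.5x = 52.9 - 2.3x → x_m = 0.0517.
Social marginal benefit = demand + MEB = 69.6 - 1.4x.
Set SMB = MC: 69.6 - 1.4x = 52.6 + 3.5x → x* = 3.4694.
Gap = |0.0517 − 3.4694| = 3.4177.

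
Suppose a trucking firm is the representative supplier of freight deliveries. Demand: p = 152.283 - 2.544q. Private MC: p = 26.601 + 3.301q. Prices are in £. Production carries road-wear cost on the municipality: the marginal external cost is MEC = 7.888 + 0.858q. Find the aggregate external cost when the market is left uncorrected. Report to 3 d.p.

Market equilibrium (private): 26.601 + 3.301q = 152.283 - 2.544q → q_m = 21.5025.
Total external cost = ∫₀^{q_m} (7.888 + 0.858q) dq = 7.888×21.5025 + ½×0.858×21.5025² = 367.9631.

£367.963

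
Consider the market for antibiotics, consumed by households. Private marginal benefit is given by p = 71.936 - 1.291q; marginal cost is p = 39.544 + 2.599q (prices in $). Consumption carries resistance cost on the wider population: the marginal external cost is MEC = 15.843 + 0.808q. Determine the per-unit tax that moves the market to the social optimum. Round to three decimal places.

tax = $18.689 per unit

Social marginal benefit = demand − MEC = 56.093 - 2.099q.
Set SMB = MC: 56.093 - 2.099q = 39.544 + 2.599q → q* = 3.5226.
The Pigouvian tax equals MEC at q*: 15.843 + 0.808×3.5226 = 18.6893.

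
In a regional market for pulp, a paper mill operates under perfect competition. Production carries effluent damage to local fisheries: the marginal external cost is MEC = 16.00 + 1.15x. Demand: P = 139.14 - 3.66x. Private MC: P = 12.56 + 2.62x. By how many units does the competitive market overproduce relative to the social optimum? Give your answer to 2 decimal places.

Market equilibrium (private): 12.56 + 2.62x = 139.14 - 3.66x → x_m = 20.1561.
Social marginal cost = private MC + MEC = 28.56 + 3.77x.
Set SMC = demand: 28.56 + 3.77x = 139.14 - 3.66x → x* = 14.8829.
Gap = |20.1561 − 14.8829| = 5.2732.

5.27 units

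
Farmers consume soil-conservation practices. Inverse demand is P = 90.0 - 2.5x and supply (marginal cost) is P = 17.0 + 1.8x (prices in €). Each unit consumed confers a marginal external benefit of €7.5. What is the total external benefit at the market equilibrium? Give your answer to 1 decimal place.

Market equilibrium (private): 17.0 + 1.8x = 90.0 - 2.5x → x_m = 16.9767.
Total external benefit = MEB × x_m = 7.5 × 16.9767 = 127.3253.

€127.3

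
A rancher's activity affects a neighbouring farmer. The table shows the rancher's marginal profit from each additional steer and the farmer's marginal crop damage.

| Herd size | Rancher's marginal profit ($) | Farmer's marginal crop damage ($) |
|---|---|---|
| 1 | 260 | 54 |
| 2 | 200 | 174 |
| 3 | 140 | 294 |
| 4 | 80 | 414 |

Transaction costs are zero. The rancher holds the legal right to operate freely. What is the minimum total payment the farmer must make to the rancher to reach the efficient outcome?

$220

Left alone the rancher would choose level 4 (marginal profit stays positive).
Efficient level: k* = 2 (marginal profit ≥ marginal crop damage through 2).
The farmer must at least cover the rancher's forgone profit from cutting 4→2: 140 + 80 = 220.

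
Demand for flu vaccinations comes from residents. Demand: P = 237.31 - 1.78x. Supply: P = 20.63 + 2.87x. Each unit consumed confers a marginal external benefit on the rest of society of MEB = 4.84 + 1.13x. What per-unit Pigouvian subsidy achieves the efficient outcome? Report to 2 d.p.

subsidy = 75.95 per unit

Social marginal benefit = demand + MEB = 242.15 - 0.65x.
Set SMB = MC: 242.15 - 0.65x = 20.63 + 2.87x → x* = 62.9318.
The Pigouvian subsidy equals MEB at x*: 4.84 + 1.13×62.9318 = 75.9529.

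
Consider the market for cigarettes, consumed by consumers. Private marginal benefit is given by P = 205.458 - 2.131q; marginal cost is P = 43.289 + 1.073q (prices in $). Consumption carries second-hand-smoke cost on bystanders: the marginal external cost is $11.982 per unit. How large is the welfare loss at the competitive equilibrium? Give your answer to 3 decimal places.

DWL = $22.405

Market equilibrium (private): 43.289 + 1.073q = 205.458 - 2.131q → q_m = 50.6145.
Social marginal benefit = demand − MEC = 193.476 - 2.131q.
Set SMB = MC: 193.476 - 2.131q = 43.289 + 1.073q → q* = 46.8748.
The welfare-loss triangle has base |q_m − q*| and height MEC(q_m) (the vertical gap between SMB and MC is zero at q* and MEC at q_m).
DWL = ½ × 3.7397 × 11.9820 = 22.4045.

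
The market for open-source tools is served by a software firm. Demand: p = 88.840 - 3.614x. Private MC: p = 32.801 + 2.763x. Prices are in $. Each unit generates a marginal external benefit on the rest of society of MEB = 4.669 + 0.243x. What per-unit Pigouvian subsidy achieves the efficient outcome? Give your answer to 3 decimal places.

subsidy = $7.074 per unit

Social marginal cost = private MC − MEB = 28.132 + 2.520x.
Set SMC = demand: 28.132 + 2.520x = 88.840 - 3.614x → x* = 9.8970.
The Pigouvian subsidy equals MEB at x*: 4.669 + 0.243×9.8970 = 7.0740.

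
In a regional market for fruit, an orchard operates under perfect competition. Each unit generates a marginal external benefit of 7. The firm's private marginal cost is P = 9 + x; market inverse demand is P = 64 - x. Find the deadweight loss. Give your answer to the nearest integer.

DWL = 12

Market equilibrium (private): 9 + x = 64 - x → x_m = 27.5000.
Social marginal cost = private MC − MEB = 2 + x.
Set SMC = demand: 2 + x = 64 - x → x* = 31.0000.
Between x* and x_m the wedge demand − SMC runs linearly from 0 to MEB(x_m), so the loss is a triangle.
DWL = ½ × 3.5000 × 7.0000 = 12.2500.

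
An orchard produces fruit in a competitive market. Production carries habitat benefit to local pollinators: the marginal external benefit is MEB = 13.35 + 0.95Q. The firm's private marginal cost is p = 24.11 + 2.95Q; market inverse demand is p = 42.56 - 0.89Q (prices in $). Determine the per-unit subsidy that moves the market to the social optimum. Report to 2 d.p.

subsidy = $23.80 per unit

Social marginal cost = private MC − MEB = 10.76 + 2.00Q.
Set SMC = demand: 10.76 + 2.00Q = 42.56 - 0.89Q → Q* = 11.0035.
The Pigouvian subsidy equals MEB at Q*: 13.35 + 0.95×11.0035 = 23.8033.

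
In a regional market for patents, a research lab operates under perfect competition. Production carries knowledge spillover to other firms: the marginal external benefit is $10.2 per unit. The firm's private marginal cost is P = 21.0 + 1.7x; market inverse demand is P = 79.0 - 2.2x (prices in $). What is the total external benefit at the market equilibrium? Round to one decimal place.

$151.7

Market equilibrium (private): 21.0 + 1.7x = 79.0 - 2.2x → x_m = 14.8718.
Total external benefit = MEB × x_m = 10.2 × 14.8718 = 151.6924.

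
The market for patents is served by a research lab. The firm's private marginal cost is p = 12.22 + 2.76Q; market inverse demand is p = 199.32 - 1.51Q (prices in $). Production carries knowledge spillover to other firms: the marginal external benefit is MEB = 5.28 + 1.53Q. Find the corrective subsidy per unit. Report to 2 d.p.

Social marginal cost = private MC − MEB = 6.94 + 1.23Q.
Set SMC = demand: 6.94 + 1.23Q = 199.32 - 1.51Q → Q* = 70.2117.
The Pigouvian subsidy equals MEB at Q*: 5.28 + 1.53×70.2117 = 112.7039.

subsidy = $112.70 per unit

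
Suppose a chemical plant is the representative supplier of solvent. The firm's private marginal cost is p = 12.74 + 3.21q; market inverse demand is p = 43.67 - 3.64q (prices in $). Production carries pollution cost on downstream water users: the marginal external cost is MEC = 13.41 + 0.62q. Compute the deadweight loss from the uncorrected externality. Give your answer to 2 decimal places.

DWL = $17.59

Market equilibrium (private): 12.74 + 3.21q = 43.67 - 3.64q → q_m = 4.5153.
Social marginal cost = private MC + MEC = 26.15 + 3.83q.
Set SMC = demand: 26.15 + 3.83q = 43.67 - 3.64q → q* = 2.3454.
The loss is the area between SMC and demand from q* to q_m; with linear curves that's a triangle of height MEC(q_m).
DWL = ½ × 2.1699 × 16.2095 = 17.5865.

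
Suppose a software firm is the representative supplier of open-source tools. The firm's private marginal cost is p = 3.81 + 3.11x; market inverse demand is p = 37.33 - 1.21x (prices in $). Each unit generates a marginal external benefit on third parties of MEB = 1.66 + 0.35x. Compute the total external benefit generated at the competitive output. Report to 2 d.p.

$23.42

Market equilibrium (private): 3.81 + 3.11x = 37.33 - 1.21x → x_m = 7.7593.
Total external benefit = ∫₀^{x_m} (1.66 + 0.35x) dx = 1.66×7.7593 + ½×0.35×7.7593² = 23.4166.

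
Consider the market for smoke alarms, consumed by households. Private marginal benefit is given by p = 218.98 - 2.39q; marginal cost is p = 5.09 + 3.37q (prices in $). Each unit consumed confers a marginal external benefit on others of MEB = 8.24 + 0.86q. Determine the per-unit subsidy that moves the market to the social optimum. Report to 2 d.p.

subsidy = $47.23 per unit

Social marginal benefit = demand + MEB = 227.22 - 1.53q.
Set SMB = MC: 227.22 - 1.53q = 5.09 + 3.37q → q* = 45.3327.
The Pigouvian subsidy equals MEB at q*: 8.24 + 0.86×45.3327 = 47.2261.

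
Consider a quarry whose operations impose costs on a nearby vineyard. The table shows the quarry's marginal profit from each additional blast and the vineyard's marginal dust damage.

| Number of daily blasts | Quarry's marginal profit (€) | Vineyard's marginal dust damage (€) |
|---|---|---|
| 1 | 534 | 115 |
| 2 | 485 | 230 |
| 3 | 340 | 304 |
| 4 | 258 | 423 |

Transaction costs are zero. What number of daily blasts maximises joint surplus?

Bargaining reaches the level where marginal profit last exceeds marginal dust damage.
That holds through level 3 (340 ≥ 304) but not at 4 (258 < 423).

3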